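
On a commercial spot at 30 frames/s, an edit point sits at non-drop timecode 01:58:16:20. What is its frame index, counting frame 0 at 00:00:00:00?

212900

Total seconds to the label: (1 × 3600 + 58 × 60 + 16) = 7096.
Frame index = 7096 × 30 + 20 = 212900.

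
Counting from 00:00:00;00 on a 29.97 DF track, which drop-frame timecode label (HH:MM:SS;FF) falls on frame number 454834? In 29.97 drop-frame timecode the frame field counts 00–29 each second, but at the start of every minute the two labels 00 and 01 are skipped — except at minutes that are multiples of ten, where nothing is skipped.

Ten DF minutes hold 17982 frames, so frame 454834 lies in block 25 (frames 449550–467531) with 5284 frames into that block.
The block's first minute is 1800 frames and the rest 1798 each; 5284 frames reaches minute 2, so 25 × 18 + 2 × 2 = 454 labels have been skipped so far.
Adding those back, label number 454834 + 454 = 455288 at 30 labels/s is 15176 s + 8 f = 4 h 12 min 56 s frame 8, i.e. 04:12:56;08.

04:12:56;08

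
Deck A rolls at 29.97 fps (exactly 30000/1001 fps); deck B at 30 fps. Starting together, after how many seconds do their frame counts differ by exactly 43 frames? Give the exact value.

The gap grows by |30 − 30000/1001| = 30/1001 frames per second.
Time for a 43-frame gap: 43 ÷ (30/1001) = 43043/30 s.

43043/30 seconds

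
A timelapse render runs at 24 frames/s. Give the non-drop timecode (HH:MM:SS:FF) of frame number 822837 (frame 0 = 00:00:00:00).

822837 ÷ 24 = 34284 full seconds, remainder 21 frames.
34284 s = 9 h 31 min 24 s.
Timecode: 09:31:24:21.

09:31:24:21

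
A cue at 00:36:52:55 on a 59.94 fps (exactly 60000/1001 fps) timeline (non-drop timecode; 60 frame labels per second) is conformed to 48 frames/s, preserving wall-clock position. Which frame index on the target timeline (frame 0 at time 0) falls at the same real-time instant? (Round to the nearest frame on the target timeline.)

Source frame index: (0×3600 + 36×60 + 52) × 60 + 55 = 132775.
Real time: 132775 / (60000/1001) = 5316311/2400 s.
Target frame: (5316311/2400) × (48) = 5316311/50 ≈ 106326.220 → 106326.

frame 106326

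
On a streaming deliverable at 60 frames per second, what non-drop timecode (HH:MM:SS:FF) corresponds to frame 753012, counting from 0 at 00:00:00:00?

753012 ÷ 60 = 12550 full seconds, remainder 12 frames.
12550 s = 3 h 29 min 10 s.
Timecode: 03:29:10:12.

03:29:10:12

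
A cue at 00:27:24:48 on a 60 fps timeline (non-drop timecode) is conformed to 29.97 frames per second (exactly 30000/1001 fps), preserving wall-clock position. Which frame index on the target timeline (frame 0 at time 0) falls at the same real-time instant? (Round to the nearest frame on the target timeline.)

frame 49295

Source frame index: (0×3600 + 27×60 + 24) × 60 + 48 = 98688.
Real time: 98688 / (60) = 8224/5 s.
Target frame: (8224/5) × (30000/1001) = 49344000/1001 ≈ 49294.705 → 49295.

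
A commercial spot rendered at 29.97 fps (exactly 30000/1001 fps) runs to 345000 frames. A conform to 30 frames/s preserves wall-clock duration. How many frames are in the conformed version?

345345 frames

Target frames = source frames × (target rate / source rate) = 345000 × (30)/(30000/1001) = 345000 × 1001/1000 = 345345.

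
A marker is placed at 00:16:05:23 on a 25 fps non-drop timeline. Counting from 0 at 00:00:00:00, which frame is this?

Total seconds to the label: (0 × 3600 + 16 × 60 + 5) = 965.
Frame index = 965 × 25 + 23 = 24148.

24148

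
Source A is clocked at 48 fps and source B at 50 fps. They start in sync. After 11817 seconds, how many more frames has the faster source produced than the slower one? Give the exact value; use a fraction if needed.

23634 frames

A emits 48 × 11817 = 567216 frames; B emits 50 × 11817 = 590850.
Difference = 23634 frames; B is ahead of A.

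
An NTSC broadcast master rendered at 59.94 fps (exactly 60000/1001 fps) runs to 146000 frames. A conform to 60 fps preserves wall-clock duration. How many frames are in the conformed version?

Target frames = source frames × (target rate / source rate) = 146000 × (60)/(60000/1001) = 146000 × 1001/1000 = 146146.

146146 frames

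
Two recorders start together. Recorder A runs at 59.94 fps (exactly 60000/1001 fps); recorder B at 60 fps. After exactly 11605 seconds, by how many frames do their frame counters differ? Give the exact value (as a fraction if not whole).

A emits 60000/1001 × 11605 = 63300000/91 frames; B emits 60 × 11605 = 696300.
Difference = 63300/91 frames (≈ 695.6044); B is ahead of A.

63300/91 frames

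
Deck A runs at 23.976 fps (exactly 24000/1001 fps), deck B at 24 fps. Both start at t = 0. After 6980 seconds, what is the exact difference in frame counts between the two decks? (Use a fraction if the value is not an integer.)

167520/1001 frames

A emits 24000/1001 × 6980 = 167520000/1001 frames; B emits 24 × 6980 = 167520.
Difference = 167520/1001 frames (≈ 167.3526); B is ahead of A.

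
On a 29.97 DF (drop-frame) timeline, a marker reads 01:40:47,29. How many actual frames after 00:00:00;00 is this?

As if non-drop at 30 labels/s: (1 × 3600 + 40 × 60 + 47) × 30 + 29 = 181439.
Minute boundaries passed: 100; those not divisible by 10: 100 − 10 = 90; dropped labels = 2 × 90 = 180.
Actual frame index = 181439 − 180 = 181259.

181259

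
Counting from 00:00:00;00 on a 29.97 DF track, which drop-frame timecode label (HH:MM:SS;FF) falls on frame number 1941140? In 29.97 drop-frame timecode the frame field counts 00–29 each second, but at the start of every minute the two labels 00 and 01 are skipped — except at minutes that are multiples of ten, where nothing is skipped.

17:59:29;14

Each 10-minute DF block holds 10 × 60 × 30 − 9 × 2 = 17982 frames. 1941140 ÷ 17982 → 107 full blocks, remainder 17066.
Within the partial block the first minute is 1800 frames and each further minute 1798, so 9 further minute boundaries passed. Total skipped labels = 18 × 107 + 2 × 9 = 1944.
Non-drop label index = 1941140 + 1944 = 1943084; at 30 labels/s that is 17:59:29:14, i.e. DF 17:59:29;14.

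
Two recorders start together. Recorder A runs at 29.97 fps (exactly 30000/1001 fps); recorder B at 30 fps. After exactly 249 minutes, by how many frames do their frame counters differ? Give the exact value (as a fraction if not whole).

448200/1001 frames

249 min = 14940 s.
A emits 30000/1001 × 14940 = 448200000/1001 frames; B emits 30 × 14940 = 448200.
Difference = 448200/1001 frames (≈ 447.7522); B is ahead of A.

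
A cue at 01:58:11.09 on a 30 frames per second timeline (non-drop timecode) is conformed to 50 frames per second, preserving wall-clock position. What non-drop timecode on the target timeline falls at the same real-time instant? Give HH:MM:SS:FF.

Source frame index: (1×3600 + 58×60 + 11) × 30 + 9 = 212739.
Real time: 212739 / (30) = 70913/10 s.
Target frame: (70913/10) × (50) = 354565.
At 50 labels/s: frame 354565 → 01:58:11:15.

01:58:11:15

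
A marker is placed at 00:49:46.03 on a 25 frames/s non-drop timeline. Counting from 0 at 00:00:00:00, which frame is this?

frame 74653

Total seconds to the label: (0 × 3600 + 49 × 60 + 46) = 2986.
Frame index = 2986 × 25 + 3 = 74653.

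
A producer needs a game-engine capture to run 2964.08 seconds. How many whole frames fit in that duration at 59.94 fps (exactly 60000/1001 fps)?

177667 frames

Frames = 2964.08 × 60000/1001 = 25406400/143 ≈ 177667.1329.
Complete frames: 177667.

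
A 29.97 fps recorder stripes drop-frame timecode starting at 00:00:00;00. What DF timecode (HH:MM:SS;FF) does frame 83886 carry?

00:46:39;00

Each 10-minute DF block holds 10 × 60 × 30 − 9 × 2 = 17982 frames. 83886 ÷ 17982 → 4 full blocks, remainder 11958.
Within the partial block the first minute is 1800 frames and each further minute 1798, so 6 further minute boundaries passed. Total skipped labels = 18 × 4 + 2 × 6 = 84.
Non-drop label index = 83886 + 84 = 83970; at 30 labels/s that is 00:46:39:00, i.e. DF 00:46:39;00.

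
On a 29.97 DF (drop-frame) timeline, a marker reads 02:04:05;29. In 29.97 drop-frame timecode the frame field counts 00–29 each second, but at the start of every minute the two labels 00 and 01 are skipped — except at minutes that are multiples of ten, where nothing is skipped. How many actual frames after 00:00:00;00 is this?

Complete 10-minute blocks: 12, each 17982 frames → 215784.
Remaining 4 whole minutes in the current block: 1800 + 3 × 1798 = 7194 frames.
Within the current minute: 5 × 30 + 29 − 2 = 177 (labels ;00/;01 skipped at this minute). Total = 215784 + 7194 + 177 = 223155.

223155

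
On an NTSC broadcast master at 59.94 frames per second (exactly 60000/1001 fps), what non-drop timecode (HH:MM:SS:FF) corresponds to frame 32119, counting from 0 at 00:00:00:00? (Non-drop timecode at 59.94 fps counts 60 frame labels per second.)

32119 ÷ 60 = 535 full seconds, remainder 19 frames.
535 s = 0 h 8 min 55 s.
Timecode: 00:08:55:19.

00:08:55:19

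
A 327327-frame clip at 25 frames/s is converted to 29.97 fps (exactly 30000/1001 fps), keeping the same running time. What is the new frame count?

Target frames = source frames × (target rate / source rate) = 327327 × (30000/1001)/(25) = 327327 × 1200/1001 = 392400.

392400 frames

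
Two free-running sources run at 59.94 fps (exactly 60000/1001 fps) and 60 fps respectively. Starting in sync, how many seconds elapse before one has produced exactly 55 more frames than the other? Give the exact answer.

The gap grows by |60 − 60000/1001| = 60/1001 frames per second.
Time for a 55-frame gap: 55 ÷ (60/1001) = 11011/12 s.

11011/12 seconds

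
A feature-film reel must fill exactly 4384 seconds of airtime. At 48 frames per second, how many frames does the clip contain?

Frames = 4384 × 48 = 210432.

210432 frames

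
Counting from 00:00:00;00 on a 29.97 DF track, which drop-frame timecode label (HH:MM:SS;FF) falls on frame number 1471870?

13:38:31;14

Ten DF minutes hold 17982 frames, so frame 1471870 lies in block 81 (frames 1456542–1474523) with 15328 frames into that block.
The block's first minute is 1800 frames and the rest 1798 each; 15328 frames reaches minute 8, so 81 × 18 + 8 × 2 = 1474 labels have been skipped so far.
Adding those back, label number 1471870 + 1474 = 1473344 at 30 labels/s is 49111 s + 14 f = 13 h 38 min 31 s frame 14, i.e. 13:38:31;14.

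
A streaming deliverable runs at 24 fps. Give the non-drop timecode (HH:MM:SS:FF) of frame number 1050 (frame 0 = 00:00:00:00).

1050 ÷ 24 = 43 full seconds, remainder 18 frames.
43 s = 0 h 0 min 43 s.
Timecode: 00:00:43:18.

00:00:43:18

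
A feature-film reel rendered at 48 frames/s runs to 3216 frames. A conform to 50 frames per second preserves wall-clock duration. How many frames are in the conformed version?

Target frames = source frames × (target rate / source rate) = 3216 × (50)/(48) = 3216 × 25/24 = 3350.

3350 frames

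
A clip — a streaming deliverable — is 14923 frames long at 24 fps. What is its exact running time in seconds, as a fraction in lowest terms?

Running time = 14923 ÷ (24) = 14923 × 1/24 = 14923/24 s.

14923/24 seconds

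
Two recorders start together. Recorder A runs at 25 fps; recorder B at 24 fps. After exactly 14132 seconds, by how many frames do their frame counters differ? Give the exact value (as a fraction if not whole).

14132 frames

A emits 25 × 14132 = 353300 frames; B emits 24 × 14132 = 339168.
Difference = 14132 frames; B is behind A.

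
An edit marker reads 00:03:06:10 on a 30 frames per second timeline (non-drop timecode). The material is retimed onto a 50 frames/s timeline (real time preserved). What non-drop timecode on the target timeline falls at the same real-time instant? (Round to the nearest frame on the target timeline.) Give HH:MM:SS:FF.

00:03:06:17

Source frame index: (0×3600 + 3×60 + 6) × 30 + 10 = 5590.
Real time: 5590 / (30) = 559/3 s.
Target frame: (559/3) × (50) = 27950/3 ≈ 9316.667 → 9317.
At 50 labels/s: frame 9317 → 00:03:06:17.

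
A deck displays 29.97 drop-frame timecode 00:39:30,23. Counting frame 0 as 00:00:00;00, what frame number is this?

As if non-drop at 30 labels/s: (0 × 3600 + 39 × 60 + 30) × 30 + 23 = 71123.
Minute boundaries passed: 39; those not divisible by 10: 39 − 3 = 36; dropped labels = 2 × 36 = 72.
Actual frame index = 71123 − 72 = 71051.

71051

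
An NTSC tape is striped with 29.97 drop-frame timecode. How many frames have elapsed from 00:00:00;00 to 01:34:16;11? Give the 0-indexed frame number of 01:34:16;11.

169521

As if non-drop at 30 labels/s: (1 × 3600 + 34 × 60 + 16) × 30 + 11 = 169691.
Minute boundaries passed: 94; those not divisible by 10: 94 − 9 = 85; dropped labels = 2 × 85 = 170.
Actual frame index = 169691 − 170 = 169521.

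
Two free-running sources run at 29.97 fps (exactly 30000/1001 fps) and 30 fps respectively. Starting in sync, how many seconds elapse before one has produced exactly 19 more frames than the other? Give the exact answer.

19019/30 seconds

The gap grows by |30 − 30000/1001| = 30/1001 frames per second.
Time for a 19-frame gap: 19 ÷ (30/1001) = 19019/30 s.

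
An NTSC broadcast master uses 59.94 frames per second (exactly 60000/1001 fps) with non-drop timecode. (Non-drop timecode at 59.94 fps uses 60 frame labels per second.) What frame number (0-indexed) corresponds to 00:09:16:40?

33400

Total seconds to the label: (0 × 3600 + 9 × 60 + 16) = 556.
Frame index = 556 × 60 + 40 = 33400.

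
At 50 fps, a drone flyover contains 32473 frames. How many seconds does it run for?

Running time = 32473 / (50) = 649.46 s.

649.46 seconds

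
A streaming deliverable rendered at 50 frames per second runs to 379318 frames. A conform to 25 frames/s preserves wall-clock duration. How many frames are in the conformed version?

Target frames = source frames × (target rate / source rate) = 379318 × (25)/(50) = 379318 × 1/2 = 189659.

189659 frames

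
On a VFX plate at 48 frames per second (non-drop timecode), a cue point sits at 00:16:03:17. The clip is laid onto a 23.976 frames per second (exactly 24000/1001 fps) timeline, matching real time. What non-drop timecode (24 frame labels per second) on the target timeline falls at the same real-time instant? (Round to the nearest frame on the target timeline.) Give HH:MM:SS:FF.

00:16:02:09

Source frame index: (0×3600 + 16×60 + 3) × 48 + 17 = 46241.
Real time: 46241 / (48) = 46241/48 s.
Target frame: (46241/48) × (24000/1001) = 1778500/77 ≈ 23097.403 → 23097.
At 24 labels/s: frame 23097 → 00:16:02:09.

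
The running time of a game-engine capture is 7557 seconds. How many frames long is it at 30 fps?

226710 frames

Frames = 7557 × 30 = 226710.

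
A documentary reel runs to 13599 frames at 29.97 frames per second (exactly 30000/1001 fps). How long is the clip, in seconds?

Running time = 13599 / (30000/1001) = 453.7533 s.

453.7533 seconds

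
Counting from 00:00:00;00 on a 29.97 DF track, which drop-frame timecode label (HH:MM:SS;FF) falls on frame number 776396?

07:11:45;22

Ten DF minutes hold 17982 frames, so frame 776396 lies in block 43 (frames 773226–791207) with 3170 frames into that block.
The block's first minute is 1800 frames and the rest 1798 each; 3170 frames reaches minute 1, so 43 × 18 + 1 × 2 = 776 labels have been skipped so far.
Adding those back, label number 776396 + 776 = 777172 at 30 labels/s is 25905 s + 22 f = 7 h 11 min 45 s frame 22, i.e. 07:11:45;22.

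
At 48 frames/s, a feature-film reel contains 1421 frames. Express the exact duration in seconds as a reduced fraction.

1421/48 seconds

Running time = 1421 ÷ (48) = 1421 × 1/48 = 1421/48 s.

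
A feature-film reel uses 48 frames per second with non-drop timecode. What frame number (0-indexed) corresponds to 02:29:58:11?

frame 431915

Total seconds to the label: (2 × 3600 + 29 × 60 + 58) = 8998.
Frame index = 8998 × 48 + 11 = 431915.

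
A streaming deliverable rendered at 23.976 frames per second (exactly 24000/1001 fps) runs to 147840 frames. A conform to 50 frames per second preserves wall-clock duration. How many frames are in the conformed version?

308308 frames

Target frames = source frames × (target rate / source rate) = 147840 × (50)/(24000/1001) = 147840 × 1001/480 = 308308.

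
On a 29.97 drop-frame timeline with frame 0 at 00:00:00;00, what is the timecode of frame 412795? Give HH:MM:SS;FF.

Each 10-minute DF block holds 10 × 60 × 30 − 9 × 2 = 17982 frames. 412795 ÷ 17982 → 22 full blocks, remainder 17191.
Within the partial block the first minute is 1800 frames and each further minute 1798, so 9 further minute boundaries passed. Total skipped labels = 18 × 22 + 2 × 9 = 414.
Non-drop label index = 412795 + 414 = 413209; at 30 labels/s that is 03:49:33:19, i.e. DF 03:49:33;19.

03:49:33;19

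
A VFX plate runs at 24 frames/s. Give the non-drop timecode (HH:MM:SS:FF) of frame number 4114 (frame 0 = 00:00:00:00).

4114 ÷ 24 = 171 full seconds, remainder 10 frames.
171 s = 0 h 2 min 51 s.
Timecode: 00:02:51:10.

00:02:51:10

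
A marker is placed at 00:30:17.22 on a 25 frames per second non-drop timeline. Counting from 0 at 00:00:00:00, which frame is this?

frame 45447

Total seconds to the label: (0 × 3600 + 30 × 60 + 17) = 1817.
Frame index = 1817 × 25 + 22 = 45447.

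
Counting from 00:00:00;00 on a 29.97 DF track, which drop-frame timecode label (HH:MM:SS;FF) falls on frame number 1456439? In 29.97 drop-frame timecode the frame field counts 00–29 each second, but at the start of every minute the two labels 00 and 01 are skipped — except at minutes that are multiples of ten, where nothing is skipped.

13:29:56;17

Each 10-minute DF block holds 10 × 60 × 30 − 9 × 2 = 17982 frames. 1456439 ÷ 17982 → 80 full blocks, remainder 17879.
Within the partial block the first minute is 1800 frames and each further minute 1798, so 9 further minute boundaries passed. Total skipped labels = 18 × 80 + 2 × 9 = 1458.
Non-drop label index = 1456439 + 1458 = 1457897; at 30 labels/s that is 13:29:56:17, i.e. DF 13:29:56;17.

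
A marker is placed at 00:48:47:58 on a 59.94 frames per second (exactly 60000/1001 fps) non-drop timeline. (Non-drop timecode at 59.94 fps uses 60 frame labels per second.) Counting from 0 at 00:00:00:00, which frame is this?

Total seconds to the label: (0 × 3600 + 48 × 60 + 47) = 2927.
Frame index = 2927 × 60 + 58 = 175678.

175678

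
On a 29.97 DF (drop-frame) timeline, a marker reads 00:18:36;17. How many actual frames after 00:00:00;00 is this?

As if non-drop at 30 labels/s: (0 × 3600 + 18 × 60 + 36) × 30 + 17 = 33497.
Minute boundaries passed: 18; those not divisible by 10: 18 − 1 = 17; dropped labels = 2 × 17 = 34.
Actual frame index = 33497 − 34 = 33463.

33463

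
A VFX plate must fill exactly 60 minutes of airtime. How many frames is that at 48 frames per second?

60 min = 3600 s.
Frames = 3600 × 48 = 172800.

172800 frames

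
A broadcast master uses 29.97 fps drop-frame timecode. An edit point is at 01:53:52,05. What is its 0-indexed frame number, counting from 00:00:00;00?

Complete 10-minute blocks: 11, each 17982 frames → 197802.
Remaining 3 whole minutes in the current block: 1800 + 2 × 1798 = 5396 frames.
Within the current minute: 52 × 30 + 5 − 2 = 1563 (labels ;00/;01 skipped at this minute). Total = 197802 + 5396 + 1563 = 204761.

204761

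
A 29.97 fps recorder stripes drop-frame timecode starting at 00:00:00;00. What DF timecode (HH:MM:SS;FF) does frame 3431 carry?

00:01:54;13

Each 10-minute DF block holds 10 × 60 × 30 − 9 × 2 = 17982 frames. 3431 ÷ 17982 → 0 full blocks, remainder 3431.
Within the partial block the first minute is 1800 frames and each further minute 1798, so 1 further minute boundary passed. Total skipped labels = 18 × 0 + 2 × 1 = 2.
Non-drop label index = 3431 + 2 = 3433; at 30 labels/s that is 00:01:54:13, i.e. DF 00:01:54;13.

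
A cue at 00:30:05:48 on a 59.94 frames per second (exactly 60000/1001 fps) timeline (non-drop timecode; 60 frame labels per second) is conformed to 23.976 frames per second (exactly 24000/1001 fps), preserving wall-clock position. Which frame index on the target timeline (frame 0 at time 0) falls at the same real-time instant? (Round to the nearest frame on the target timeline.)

frame 43339

Source frame index: (0×3600 + 30×60 + 5) × 60 + 48 = 108348.
Real time: 108348 / (60000/1001) = 9038029/5000 s.
Target frame: (9038029/5000) × (24000/1001) = 216696/5 ≈ 43339.200 → 43339.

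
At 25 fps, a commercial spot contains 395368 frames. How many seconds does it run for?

15814.72 seconds

Running time = 395368 / (25) = 15814.72 s.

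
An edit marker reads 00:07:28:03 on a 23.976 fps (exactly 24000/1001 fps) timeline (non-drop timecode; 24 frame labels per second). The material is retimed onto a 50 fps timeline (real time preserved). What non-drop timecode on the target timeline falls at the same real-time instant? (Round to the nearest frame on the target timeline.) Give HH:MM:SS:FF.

00:07:28:29

Source frame index: (0×3600 + 7×60 + 28) × 24 + 3 = 10755.
Real time: 10755 / (24000/1001) = 717717/1600 s.
Target frame: (717717/1600) × (50) = 717717/32 ≈ 22428.656 → 22429.
At 50 labels/s: frame 22429 → 00:07:28:29.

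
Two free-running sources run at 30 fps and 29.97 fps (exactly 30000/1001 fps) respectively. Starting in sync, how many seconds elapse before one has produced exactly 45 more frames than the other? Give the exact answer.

The gap grows by |30000/1001 − 30| = 30/1001 frames per second.
Time for a 45-frame gap: 45 ÷ (30/1001) = 1501.5 s.

1501.5 seconds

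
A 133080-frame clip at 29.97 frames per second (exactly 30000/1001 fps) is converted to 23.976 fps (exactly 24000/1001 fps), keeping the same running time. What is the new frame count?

Target frames = source frames × (target rate / source rate) = 133080 × (24000/1001)/(30000/1001) = 133080 × 4/5 = 106464.

106464 frames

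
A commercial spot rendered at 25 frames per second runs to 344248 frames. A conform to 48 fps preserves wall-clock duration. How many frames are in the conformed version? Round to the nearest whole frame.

660956 frames

Frames at target rate = 344248 × (48) / (25) = 16523904/25 ≈ 660956.160.
Nearest whole frame: 660956.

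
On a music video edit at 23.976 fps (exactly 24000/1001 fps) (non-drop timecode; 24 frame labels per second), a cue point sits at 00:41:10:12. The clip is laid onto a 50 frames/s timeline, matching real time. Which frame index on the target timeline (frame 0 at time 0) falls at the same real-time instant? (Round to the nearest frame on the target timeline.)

frame 123649

Source frame index: (0×3600 + 41×60 + 10) × 24 + 12 = 59292.
Real time: 59292 / (24000/1001) = 4945941/2000 s.
Target frame: (4945941/2000) × (50) = 4945941/40 ≈ 123648.525 → 123649.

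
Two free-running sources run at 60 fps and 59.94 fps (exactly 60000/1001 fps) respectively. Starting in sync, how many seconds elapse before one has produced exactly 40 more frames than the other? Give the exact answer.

2002/3 seconds

The gap grows by |60000/1001 − 60| = 60/1001 frames per second.
Time for a 40-frame gap: 40 ÷ (60/1001) = 2002/3 s.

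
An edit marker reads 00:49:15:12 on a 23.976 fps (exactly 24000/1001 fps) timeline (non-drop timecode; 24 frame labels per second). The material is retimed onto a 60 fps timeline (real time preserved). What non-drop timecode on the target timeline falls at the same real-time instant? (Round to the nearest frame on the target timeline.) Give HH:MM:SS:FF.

Source frame index: (0×3600 + 49×60 + 15) × 24 + 12 = 70932.
Real time: 70932 / (24000/1001) = 5916911/2000 s.
Target frame: (5916911/2000) × (60) = 17750733/100 ≈ 177507.330 → 177507.
At 60 labels/s: frame 177507 → 00:49:18:27.

00:49:18:27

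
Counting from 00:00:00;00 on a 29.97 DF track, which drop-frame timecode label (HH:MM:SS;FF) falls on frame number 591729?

05:29:04;03

Ten DF minutes hold 17982 frames, so frame 591729 lies in block 32 (frames 575424–593405) with 16305 frames into that block.
The block's first minute is 1800 frames and the rest 1798 each; 16305 frames reaches minute 9, so 32 × 18 + 9 × 2 = 594 labels have been skipped so far.
Adding those back, label number 591729 + 594 = 592323 at 30 labels/s is 19744 s + 3 f = 5 h 29 min 4 s frame 3, i.e. 05:29:04;03.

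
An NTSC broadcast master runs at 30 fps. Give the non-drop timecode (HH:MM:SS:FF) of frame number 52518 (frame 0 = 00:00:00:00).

52518 ÷ 30 = 1750 full seconds, remainder 18 frames.
1750 s = 0 h 29 min 10 s.
Timecode: 00:29:10:18.

00:29:10:18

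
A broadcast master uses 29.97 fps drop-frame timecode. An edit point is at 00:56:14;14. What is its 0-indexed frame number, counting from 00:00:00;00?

101132

Complete 10-minute blocks: 5, each 17982 frames → 89910.
Remaining 6 whole minutes in the current block: 1800 + 5 × 1798 = 10790 frames.
Within the current minute: 14 × 30 + 14 − 2 = 432 (labels ;00/;01 skipped at this minute). Total = 89910 + 10790 + 432 = 101132.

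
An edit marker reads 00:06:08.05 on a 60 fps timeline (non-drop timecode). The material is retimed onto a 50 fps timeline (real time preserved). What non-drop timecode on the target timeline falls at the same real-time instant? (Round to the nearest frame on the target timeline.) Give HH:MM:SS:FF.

Source frame index: (0×3600 + 6×60 + 8) × 60 + 5 = 22085.
Real time: 22085 / (60) = 4417/12 s.
Target frame: (4417/12) × (50) = 110425/6 ≈ 18404.167 → 18404.
At 50 labels/s: frame 18404 → 00:06:08:04.

00:06:08:04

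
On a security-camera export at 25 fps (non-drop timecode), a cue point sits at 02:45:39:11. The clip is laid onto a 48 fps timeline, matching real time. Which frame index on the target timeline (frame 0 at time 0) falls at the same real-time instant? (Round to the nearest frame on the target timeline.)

Source frame index: (2×3600 + 45×60 + 39) × 25 + 11 = 248486.
Real time: 248486 / (25) = 248486/25 s.
Target frame: (248486/25) × (48) = 11927328/25 ≈ 477093.120 → 477093.

frame 477093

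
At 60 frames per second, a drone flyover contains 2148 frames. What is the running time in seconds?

35.8 seconds

Running time = 2148 / (60) = 35.8 s.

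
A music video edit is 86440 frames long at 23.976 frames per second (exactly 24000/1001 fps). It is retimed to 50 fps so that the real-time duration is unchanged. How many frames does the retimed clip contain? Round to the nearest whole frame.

Frames at target rate = 86440 × (50) / (24000/1001) = 2163161/12 ≈ 180263.417.
Nearest whole frame: 180263.

180263 frames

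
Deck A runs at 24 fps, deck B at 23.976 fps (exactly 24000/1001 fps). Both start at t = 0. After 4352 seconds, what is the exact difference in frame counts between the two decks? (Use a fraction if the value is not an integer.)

A emits 24 × 4352 = 104448 frames; B emits 24000/1001 × 4352 = 104448000/1001.
Difference = 104448/1001 frames (≈ 104.3437); B is behind A.

104448/1001 frames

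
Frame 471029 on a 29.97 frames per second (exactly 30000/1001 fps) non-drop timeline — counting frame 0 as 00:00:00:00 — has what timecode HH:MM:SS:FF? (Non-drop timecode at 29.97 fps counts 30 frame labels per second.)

04:21:40:29

471029 ÷ 30 = 15700 full seconds, remainder 29 frames.
15700 s = 4 h 21 min 40 s.
Timecode: 04:21:40:29.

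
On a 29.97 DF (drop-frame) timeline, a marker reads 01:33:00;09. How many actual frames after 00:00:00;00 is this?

167241

As if non-drop at 30 labels/s: (1 × 3600 + 33 × 60 + 0) × 30 + 9 = 167409.
Minute boundaries passed: 93; those not divisible by 10: 93 − 9 = 84; dropped labels = 2 × 84 = 168.
Actual frame index = 167409 − 168 = 167241.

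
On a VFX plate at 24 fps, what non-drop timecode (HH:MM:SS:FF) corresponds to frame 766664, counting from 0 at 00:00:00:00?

766664 ÷ 24 = 31944 full seconds, remainder 8 frames.
31944 s = 8 h 52 min 24 s.
Timecode: 08:52:24:08.

08:52:24:08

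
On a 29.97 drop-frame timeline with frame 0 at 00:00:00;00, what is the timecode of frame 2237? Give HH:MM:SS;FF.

Ten DF minutes hold 17982 frames, so frame 2237 lies in block 0 (frames 0–17981) with 2237 frames into that block.
The block's first minute is 1800 frames and the rest 1798 each; 2237 frames reaches minute 1, so 0 × 18 + 1 × 2 = 2 labels have been skipped so far.
Adding those back, label number 2237 + 2 = 2239 at 30 labels/s is 74 s + 19 f = 0 h 1 min 14 s frame 19, i.e. 00:01:14;19.

00:01:14;19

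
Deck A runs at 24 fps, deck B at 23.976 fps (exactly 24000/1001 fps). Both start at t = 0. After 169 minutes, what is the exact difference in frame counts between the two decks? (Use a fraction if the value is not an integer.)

18720/77 frames

169 min = 10140 s.
A emits 24 × 10140 = 243360 frames; B emits 24000/1001 × 10140 = 18720000/77.
Difference = 18720/77 frames (≈ 243.1169); B is behind A.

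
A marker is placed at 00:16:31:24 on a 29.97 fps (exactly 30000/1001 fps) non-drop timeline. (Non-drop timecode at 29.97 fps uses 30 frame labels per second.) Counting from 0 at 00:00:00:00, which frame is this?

Total seconds to the label: (0 × 3600 + 16 × 60 + 31) = 991.
Frame index = 991 × 30 + 24 = 29754.

29754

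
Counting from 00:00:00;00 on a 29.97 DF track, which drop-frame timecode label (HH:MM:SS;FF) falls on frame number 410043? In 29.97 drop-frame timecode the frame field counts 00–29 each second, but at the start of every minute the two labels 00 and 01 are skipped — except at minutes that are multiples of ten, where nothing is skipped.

03:48:01;25

Ten DF minutes hold 17982 frames, so frame 410043 lies in block 22 (frames 395604–413585) with 14439 frames into that block.
The block's first minute is 1800 frames and the rest 1798 each; 14439 frames reaches minute 8, so 22 × 18 + 8 × 2 = 412 labels have been skipped so far.
Adding those back, label number 410043 + 412 = 410455 at 30 labels/s is 13681 s + 25 f = 3 h 48 min 1 s frame 25, i.e. 03:48:01;25.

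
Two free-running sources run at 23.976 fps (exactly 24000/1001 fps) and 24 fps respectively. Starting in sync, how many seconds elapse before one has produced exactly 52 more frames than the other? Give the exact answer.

The gap grows by |24 − 24000/1001| = 24/1001 frames per second.
Time for a 52-frame gap: 52 ÷ (24/1001) = 13013/6 s.

13013/6 seconds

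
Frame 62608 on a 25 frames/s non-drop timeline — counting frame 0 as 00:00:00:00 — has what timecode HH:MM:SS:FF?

62608 ÷ 25 = 2504 full seconds, remainder 8 frames.
2504 s = 0 h 41 min 44 s.
Timecode: 00:41:44:08.

00:41:44:08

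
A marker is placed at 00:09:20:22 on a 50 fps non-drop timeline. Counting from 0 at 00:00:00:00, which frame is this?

Total seconds to the label: (0 × 3600 + 9 × 60 + 20) = 560.
Frame index = 560 × 50 + 22 = 28022.

28022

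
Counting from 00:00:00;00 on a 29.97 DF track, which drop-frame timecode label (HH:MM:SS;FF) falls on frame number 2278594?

Each 10-minute DF block holds 10 × 60 × 30 − 9 × 2 = 17982 frames. 2278594 ÷ 17982 → 126 full blocks, remainder 12862.
Within the partial block the first minute is 1800 frames and each further minute 1798, so 7 further minute boundaries passed. Total skipped labels = 18 × 126 + 2 × 7 = 2282.
Non-drop label index = 2278594 + 2282 = 2280876; at 30 labels/s that is 21:07:09:06, i.e. DF 21:07:09;06.

21:07:09;06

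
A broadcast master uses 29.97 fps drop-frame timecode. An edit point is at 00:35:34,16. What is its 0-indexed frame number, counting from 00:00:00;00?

As if non-drop at 30 labels/s: (0 × 3600 + 35 × 60 + 34) × 30 + 16 = 64036.
Minute boundaries passed: 35; those not divisible by 10: 35 − 3 = 32; dropped labels = 2 × 32 = 64.
Actual frame index = 64036 − 64 = 63972.

63972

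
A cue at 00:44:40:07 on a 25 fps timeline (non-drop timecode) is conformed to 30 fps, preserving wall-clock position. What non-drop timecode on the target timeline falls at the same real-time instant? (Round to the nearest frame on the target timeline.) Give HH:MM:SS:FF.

00:44:40:08

Source frame index: (0×3600 + 44×60 + 40) × 25 + 7 = 67007.
Real time: 67007 / (25) = 67007/25 s.
Target frame: (67007/25) × (30) = 402042/5 ≈ 80408.400 → 80408.
At 30 labels/s: frame 80408 → 00:44:40:08.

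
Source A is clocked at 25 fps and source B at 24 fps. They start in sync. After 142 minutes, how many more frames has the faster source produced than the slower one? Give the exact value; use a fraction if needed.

8520 frames

142 min = 8520 s.
A emits 25 × 8520 = 213000 frames; B emits 24 × 8520 = 204480.
Difference = 8520 frames; B is behind A.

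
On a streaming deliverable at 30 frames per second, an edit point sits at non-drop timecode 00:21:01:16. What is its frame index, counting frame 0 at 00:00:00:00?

37846

Total seconds to the label: (0 × 3600 + 21 × 60 + 1) = 1261.
Frame index = 1261 × 30 + 16 = 37846.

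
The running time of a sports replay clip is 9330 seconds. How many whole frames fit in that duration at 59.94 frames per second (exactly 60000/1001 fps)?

559240 frames

Frames = 9330 × 60000/1001 = 559800000/1001 ≈ 559240.7592.
Complete frames: 559240.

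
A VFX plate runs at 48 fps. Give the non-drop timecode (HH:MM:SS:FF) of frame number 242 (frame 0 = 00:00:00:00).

00:00:05:02

242 ÷ 48 = 5 full seconds, remainder 2 frames.
5 s = 0 h 0 min 5 s.
Timecode: 00:00:05:02.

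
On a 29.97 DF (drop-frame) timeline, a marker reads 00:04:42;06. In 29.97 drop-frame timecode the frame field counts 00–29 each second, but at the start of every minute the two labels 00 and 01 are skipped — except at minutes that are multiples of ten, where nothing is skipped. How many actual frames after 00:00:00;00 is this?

Complete 10-minute blocks: 0, each 17982 frames → 0.
Remaining 4 whole minutes in the current block: 1800 + 3 × 1798 = 7194 frames.
Within the current minute: 42 × 30 + 6 − 2 = 1264 (labels ;00/;01 skipped at this minute). Total = 0 + 7194 + 1264 = 8458.

8458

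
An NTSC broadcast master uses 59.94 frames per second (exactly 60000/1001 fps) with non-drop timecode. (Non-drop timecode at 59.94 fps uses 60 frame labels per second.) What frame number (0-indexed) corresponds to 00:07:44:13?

27853

Total seconds to the label: (0 × 3600 + 7 × 60 + 44) = 464.
Frame index = 464 × 60 + 13 = 27853.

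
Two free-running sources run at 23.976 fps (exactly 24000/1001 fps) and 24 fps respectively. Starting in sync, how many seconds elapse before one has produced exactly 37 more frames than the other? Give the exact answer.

37037/24 seconds

The gap grows by |24 − 24000/1001| = 24/1001 frames per second.
Time for a 37-frame gap: 37 ÷ (24/1001) = 37037/24 s.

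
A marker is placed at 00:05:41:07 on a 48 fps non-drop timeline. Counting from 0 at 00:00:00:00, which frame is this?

Total seconds to the label: (0 × 3600 + 5 × 60 + 41) = 341.
Frame index = 341 × 48 + 7 = 16375.

16375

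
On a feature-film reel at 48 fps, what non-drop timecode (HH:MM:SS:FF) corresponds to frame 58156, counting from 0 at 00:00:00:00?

58156 ÷ 48 = 1211 full seconds, remainder 28 frames.
1211 s = 0 h 20 min 11 s.
Timecode: 00:20:11:28.

00:20:11:28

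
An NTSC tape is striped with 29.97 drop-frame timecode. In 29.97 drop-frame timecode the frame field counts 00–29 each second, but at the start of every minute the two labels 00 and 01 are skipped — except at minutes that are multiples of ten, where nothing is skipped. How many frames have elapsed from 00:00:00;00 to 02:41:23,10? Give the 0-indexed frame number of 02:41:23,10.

290210

Complete 10-minute blocks: 16, each 17982 frames → 287712.
Remaining 1 whole minute in the current block: 1800 + 0 × 1798 = 1800 frames.
Within the current minute: 23 × 30 + 10 − 2 = 698 (labels ;00/;01 skipped at this minute). Total = 287712 + 1800 + 698 = 290210.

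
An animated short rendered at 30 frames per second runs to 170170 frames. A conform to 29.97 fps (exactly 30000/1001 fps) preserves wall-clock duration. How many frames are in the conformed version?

170000 frames

Target frames = source frames × (target rate / source rate) = 170170 × (30000/1001)/(30) = 170170 × 1000/1001 = 170000.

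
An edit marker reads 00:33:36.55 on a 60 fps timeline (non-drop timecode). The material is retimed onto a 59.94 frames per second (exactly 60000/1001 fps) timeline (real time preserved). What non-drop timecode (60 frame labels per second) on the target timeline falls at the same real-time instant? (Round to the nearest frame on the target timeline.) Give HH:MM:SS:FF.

Source frame index: (0×3600 + 33×60 + 36) × 60 + 55 = 121015.
Real time: 121015 / (60) = 24203/12 s.
Target frame: (24203/12) × (60000/1001) = 121015000/1001 ≈ 120894.106 → 120894.
At 60 labels/s: frame 120894 → 00:33:34:54.

00:33:34:54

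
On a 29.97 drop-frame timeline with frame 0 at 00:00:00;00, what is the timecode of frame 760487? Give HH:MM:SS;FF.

07:02:54;27

Each 10-minute DF block holds 10 × 60 × 30 − 9 × 2 = 17982 frames. 760487 ÷ 17982 → 42 full blocks, remainder 5243.
Within the partial block the first minute is 1800 frames and each further minute 1798, so 2 further minute boundaries passed. Total skipped labels = 18 × 42 + 2 × 2 = 760.
Non-drop label index = 760487 + 760 = 761247; at 30 labels/s that is 07:02:54:27, i.e. DF 07:02:54;27.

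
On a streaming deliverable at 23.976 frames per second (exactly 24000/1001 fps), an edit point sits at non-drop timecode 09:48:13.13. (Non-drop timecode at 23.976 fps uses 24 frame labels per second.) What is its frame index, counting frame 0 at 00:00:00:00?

Total seconds to the label: (9 × 3600 + 48 × 60 + 13) = 35293.
Frame index = 35293 × 24 + 13 = 847045.

frame 847045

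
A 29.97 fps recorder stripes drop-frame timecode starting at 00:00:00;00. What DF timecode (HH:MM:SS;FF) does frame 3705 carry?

Ten DF minutes hold 17982 frames, so frame 3705 lies in block 0 (frames 0–17981) with 3705 frames into that block.
The block's first minute is 1800 frames and the rest 1798 each; 3705 frames reaches minute 2, so 0 × 18 + 2 × 2 = 4 labels have been skipped so far.
Adding those back, label number 3705 + 4 = 3709 at 30 labels/s is 123 s + 19 f = 0 h 2 min 3 s frame 19, i.e. 00:02:03;19.

00:02:03;19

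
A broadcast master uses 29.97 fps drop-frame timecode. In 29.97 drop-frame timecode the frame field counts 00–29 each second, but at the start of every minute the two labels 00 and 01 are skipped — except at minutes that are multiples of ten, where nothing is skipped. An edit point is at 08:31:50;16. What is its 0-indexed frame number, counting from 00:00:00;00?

Complete 10-minute blocks: 51, each 17982 frames → 917082.
Remaining 1 whole minute in the current block: 1800 + 0 × 1798 = 1800 frames.
Within the current minute: 50 × 30 + 16 − 2 = 1514 (labels ;00/;01 skipped at this minute). Total = 917082 + 1800 + 1514 = 920396.

920396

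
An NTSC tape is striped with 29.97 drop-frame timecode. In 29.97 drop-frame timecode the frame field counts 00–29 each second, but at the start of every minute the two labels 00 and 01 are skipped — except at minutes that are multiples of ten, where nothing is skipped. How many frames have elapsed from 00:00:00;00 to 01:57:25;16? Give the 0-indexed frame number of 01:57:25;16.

As if non-drop at 30 labels/s: (1 × 3600 + 57 × 60 + 25) × 30 + 16 = 211366.
Minute boundaries passed: 117; those not divisible by 10: 117 − 11 = 106; dropped labels = 2 × 106 = 212.
Actual frame index = 211366 − 212 = 211154.

211154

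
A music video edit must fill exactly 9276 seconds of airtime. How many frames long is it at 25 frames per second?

Frames = 9276 × 25 = 231900.

231900 frames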